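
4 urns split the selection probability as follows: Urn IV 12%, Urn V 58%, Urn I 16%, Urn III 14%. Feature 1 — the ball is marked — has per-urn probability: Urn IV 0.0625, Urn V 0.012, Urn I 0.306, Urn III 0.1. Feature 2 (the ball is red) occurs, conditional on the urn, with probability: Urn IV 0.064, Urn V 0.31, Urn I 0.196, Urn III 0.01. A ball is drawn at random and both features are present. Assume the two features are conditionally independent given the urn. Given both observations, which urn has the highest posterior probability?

Urn I

Compute prior × likelihood for every hypothesis:
  Urn IV: 0.12 × 0.0625 × 0.064 = 0.00048
  Urn V: 0.58 × 0.012 × 0.31 = 0.0021576
  Urn I: 0.16 × 0.306 × 0.196 = 0.00959616
  Urn III: 0.14 × 0.1 × 0.01 = 0.00014
Sum = 0.01237376.
Largest term belongs to Urn I, so Urn I is most probable.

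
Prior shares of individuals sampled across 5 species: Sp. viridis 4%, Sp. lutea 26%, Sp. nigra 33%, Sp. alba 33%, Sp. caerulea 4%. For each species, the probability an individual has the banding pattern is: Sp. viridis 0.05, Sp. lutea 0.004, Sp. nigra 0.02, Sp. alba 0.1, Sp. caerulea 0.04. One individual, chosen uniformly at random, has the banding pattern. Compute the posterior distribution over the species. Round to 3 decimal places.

Sp. viridis 0.045, Sp. lutea 0.024, Sp. nigra 0.149, Sp. alba 0.746, Sp. caerulea 0.036

Unnormalized posteriors (prior × likelihood):
  Sp. viridis: 0.04 × 0.05 = 0.002
  Sp. lutea: 0.26 × 0.004 = 0.00104
  Sp. nigra: 0.33 × 0.02 = 0.0066
  Sp. alba: 0.33 × 0.1 = 0.033
  Sp. caerulea: 0.04 × 0.04 = 0.0016
Sum = 0.04424.
P(Sp. viridis | banded) = 0.002/0.04424 ≈ 0.045
P(Sp. lutea | banded) = 0.00104/0.04424 ≈ 0.024
P(Sp. nigra | banded) = 0.0066/0.04424 ≈ 0.149
P(Sp. alba | banded) = 0.033/0.04424 ≈ 0.746
P(Sp. caerulea | banded) = 0.0016/0.04424 ≈ 0.036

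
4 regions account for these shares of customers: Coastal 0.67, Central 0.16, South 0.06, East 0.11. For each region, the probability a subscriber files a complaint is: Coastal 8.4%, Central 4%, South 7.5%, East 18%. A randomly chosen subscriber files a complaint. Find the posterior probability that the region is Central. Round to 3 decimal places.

0.074

By Bayes' rule, posterior ∝ prior × likelihood:
  Coastal: 0.67 × 0.084 = 0.05628
  Central: 0.16 × 0.04 = 0.0064
  South: 0.06 × 0.075 = 0.0045
  East: 0.11 × 0.18 = 0.0198
Total = 0.08698.
P(Central | evidence) = 0.0064 / 0.08698 ≈ 0.074.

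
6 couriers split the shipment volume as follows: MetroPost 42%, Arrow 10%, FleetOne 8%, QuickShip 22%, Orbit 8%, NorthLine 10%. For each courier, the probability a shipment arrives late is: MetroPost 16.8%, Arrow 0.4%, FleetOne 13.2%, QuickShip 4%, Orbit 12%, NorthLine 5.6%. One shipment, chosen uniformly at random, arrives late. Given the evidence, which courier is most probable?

Compute prior × likelihood for every hypothesis:
  MetroPost: 0.42 × 0.168 = 0.07056
  Arrow: 0.1 × 0.004 = 0.0004
  FleetOne: 0.08 × 0.132 = 0.01056
  QuickShip: 0.22 × 0.04 = 0.0088
  Orbit: 0.08 × 0.12 = 0.0096
  NorthLine: 0.1 × 0.056 = 0.0056
Sum = 0.10552.
Largest term belongs to MetroPost, so MetroPost is most probable.

MetroPost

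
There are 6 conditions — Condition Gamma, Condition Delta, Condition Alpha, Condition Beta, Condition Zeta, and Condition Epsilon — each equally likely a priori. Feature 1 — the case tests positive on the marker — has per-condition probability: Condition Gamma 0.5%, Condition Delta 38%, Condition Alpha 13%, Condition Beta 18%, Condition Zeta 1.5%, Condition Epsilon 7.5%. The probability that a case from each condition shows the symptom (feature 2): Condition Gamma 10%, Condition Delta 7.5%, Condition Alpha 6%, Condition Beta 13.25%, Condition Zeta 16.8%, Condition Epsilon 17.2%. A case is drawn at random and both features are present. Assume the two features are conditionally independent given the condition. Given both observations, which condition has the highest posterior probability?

Condition Delta

With a uniform prior (1/6 each), posterior ∝ likelihood:
  Condition Gamma: 0.005 × 0.1 = 0.0005
  Condition Delta: 0.38 × 0.075 = 0.0285
  Condition Alpha: 0.13 × 0.06 = 0.0078
  Condition Beta: 0.18 × 0.1325 = 0.02385
  Condition Zeta: 0.015 × 0.168 = 0.00252
  Condition Epsilon: 0.075 × 0.172 = 0.0129
Normalizing constant = 0.07607.
Largest term belongs to Condition Delta, so Condition Delta is most probable.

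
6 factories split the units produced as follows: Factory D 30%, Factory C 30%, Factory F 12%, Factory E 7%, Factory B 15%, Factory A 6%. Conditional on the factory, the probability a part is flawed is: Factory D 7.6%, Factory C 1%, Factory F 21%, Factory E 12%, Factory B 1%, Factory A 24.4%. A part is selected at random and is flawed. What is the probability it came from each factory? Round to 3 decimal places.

Compute prior × likelihood for every hypothesis:
  Factory D: 0.3 × 0.076 = 0.0228
  Factory C: 0.3 × 0.01 = 0.003
  Factory F: 0.12 × 0.21 = 0.0252
  Factory E: 0.07 × 0.12 = 0.0084
  Factory B: 0.15 × 0.01 = 0.0015
  Factory A: 0.06 × 0.244 = 0.01464
Sum = 0.07554.
P(Factory D | flawed) = 0.0228/0.07554 ≈ 0.302
P(Factory C | flawed) = 0.003/0.07554 ≈ 0.040
P(Factory F | flawed) = 0.0252/0.07554 ≈ 0.334
P(Factory E | flawed) = 0.0084/0.07554 ≈ 0.111
P(Factory B | flawed) = 0.0015/0.07554 ≈ 0.020
P(Factory A | flawed) = 0.01464/0.07554 ≈ 0.194
(Check: 0.302+0.040+0.334+0.111+0.020+0.194 = 1.001.)

Factory D 0.302, Factory C 0.040, Factory F 0.334, Factory E 0.111, Factory B 0.020, Factory A 0.194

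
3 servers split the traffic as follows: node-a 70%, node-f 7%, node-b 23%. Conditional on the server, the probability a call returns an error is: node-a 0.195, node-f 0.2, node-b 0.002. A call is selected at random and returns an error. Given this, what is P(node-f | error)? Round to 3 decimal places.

Compute prior × likelihood for every hypothesis:
  node-a: 0.7 × 0.195 = 0.1365
  node-f: 0.07 × 0.2 = 0.014
  node-b: 0.23 × 0.002 = 0.00046
Normalizing constant = 0.15096.
P(node-f | evidence) = 0.014 / 0.15096 ≈ 0.093.

0.093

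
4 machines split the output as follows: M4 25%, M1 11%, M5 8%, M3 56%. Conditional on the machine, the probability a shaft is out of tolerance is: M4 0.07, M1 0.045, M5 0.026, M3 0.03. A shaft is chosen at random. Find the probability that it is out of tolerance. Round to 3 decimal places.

Prior × likelihood for each hypothesis:
  M4: 0.25 × 0.07 = 0.0175
  M1: 0.11 × 0.045 = 0.00495
  M5: 0.08 × 0.026 = 0.00208
  M3: 0.56 × 0.03 = 0.0168
P(oversize) = 0.0175 + 0.00495 + 0.00208 + 0.0168 = 0.04133 → 0.041.

0.041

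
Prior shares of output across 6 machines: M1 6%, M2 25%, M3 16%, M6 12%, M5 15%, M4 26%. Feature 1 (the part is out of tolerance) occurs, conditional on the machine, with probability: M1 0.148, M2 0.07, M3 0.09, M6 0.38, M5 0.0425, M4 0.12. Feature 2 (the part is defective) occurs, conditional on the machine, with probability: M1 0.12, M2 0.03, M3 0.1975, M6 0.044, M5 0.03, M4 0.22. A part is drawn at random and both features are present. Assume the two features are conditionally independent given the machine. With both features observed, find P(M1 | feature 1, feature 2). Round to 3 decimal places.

Prior × likelihood for each hypothesis:
  M1: 0.06 × 0.148 × 0.12 = 0.0010656
  M2: 0.25 × 0.07 × 0.03 = 0.000525
  M3: 0.16 × 0.09 × 0.1975 = 0.002844
  M6: 0.12 × 0.38 × 0.044 = 0.0020064
  M5: 0.15 × 0.0425 × 0.03 = 0.00019125
  M4: 0.26 × 0.12 × 0.22 = 0.006864
Sum = 0.01349625.
P(M1 | evidence) = 0.0010656 / 0.01349625 ≈ 0.079.

0.079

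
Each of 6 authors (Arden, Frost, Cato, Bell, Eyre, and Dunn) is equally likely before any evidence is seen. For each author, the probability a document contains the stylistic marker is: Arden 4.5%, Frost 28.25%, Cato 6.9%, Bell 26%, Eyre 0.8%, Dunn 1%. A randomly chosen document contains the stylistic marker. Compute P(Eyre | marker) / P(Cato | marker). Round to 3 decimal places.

With a uniform prior (1/6 each), posterior ∝ likelihood:
  Arden: 0.045
  Frost: 0.2825
  Cato: 0.069
  Bell: 0.26
  Eyre: 0.008
  Dunn: 0.01
Sum = 0.6745.
The ratio is 0.008 / 0.069 (the normalizer cancels) = 0.116.

0.116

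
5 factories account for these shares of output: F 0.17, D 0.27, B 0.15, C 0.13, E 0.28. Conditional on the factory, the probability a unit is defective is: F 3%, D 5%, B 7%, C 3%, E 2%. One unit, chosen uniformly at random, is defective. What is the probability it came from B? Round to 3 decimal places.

0.272

Unnormalized posteriors (prior × likelihood):
  F: 0.17 × 0.03 = 0.0051
  D: 0.27 × 0.05 = 0.0135
  B: 0.15 × 0.07 = 0.0105
  C: 0.13 × 0.03 = 0.0039
  E: 0.28 × 0.02 = 0.0056
Sum = 0.0386.
P(B | evidence) = 0.0105 / 0.0386 ≈ 0.272.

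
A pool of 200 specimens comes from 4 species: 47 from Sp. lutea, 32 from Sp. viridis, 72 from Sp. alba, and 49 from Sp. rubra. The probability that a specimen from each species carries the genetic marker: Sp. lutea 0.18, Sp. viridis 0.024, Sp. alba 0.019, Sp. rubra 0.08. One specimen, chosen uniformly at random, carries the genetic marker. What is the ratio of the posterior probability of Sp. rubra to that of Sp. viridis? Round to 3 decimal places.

5.104

Compute prior × likelihood for every hypothesis:
  Sp. lutea: 0.235 × 0.18 = 0.0423
  Sp. viridis: 0.16 × 0.024 = 0.00384
  Sp. alba: 0.36 × 0.019 = 0.00684
  Sp. rubra: 0.245 × 0.08 = 0.0196
Normalizing constant = 0.07258.
The ratio is 0.0196 / 0.00384 (the normalizer cancels) = 5.104.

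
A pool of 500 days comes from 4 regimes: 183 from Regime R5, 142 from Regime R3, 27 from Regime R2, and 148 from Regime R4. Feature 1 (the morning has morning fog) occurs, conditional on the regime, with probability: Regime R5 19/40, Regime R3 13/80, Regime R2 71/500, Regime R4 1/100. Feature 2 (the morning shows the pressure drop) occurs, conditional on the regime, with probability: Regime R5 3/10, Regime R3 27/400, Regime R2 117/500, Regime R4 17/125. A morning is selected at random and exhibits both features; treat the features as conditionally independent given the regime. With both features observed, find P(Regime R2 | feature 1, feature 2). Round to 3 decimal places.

Compute prior × likelihood for every hypothesis:
  Regime R5: 0.366 × 0.475 × 0.3 = 0.052155
  Regime R3: 0.284 × 0.1625 × 0.0675 = 0.003115125
  Regime R2: 0.054 × 0.142 × 0.234 = 0.001794312
  Regime R4: 0.296 × 0.01 × 0.136 = 0.00040256
Total = 0.057466997.
P(Regime R2 | evidence) = 0.001794312 / 0.057466997 ≈ 0.031.

0.031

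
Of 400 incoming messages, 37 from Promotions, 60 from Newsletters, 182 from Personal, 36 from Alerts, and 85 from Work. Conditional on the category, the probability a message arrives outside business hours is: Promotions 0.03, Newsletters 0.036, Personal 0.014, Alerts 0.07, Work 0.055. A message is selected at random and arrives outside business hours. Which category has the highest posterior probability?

Prior × likelihood for each hypothesis:
  Promotions: 0.0925 × 0.03 = 0.002775
  Newsletters: 0.15 × 0.036 = 0.0054
  Personal: 0.455 × 0.014 = 0.00637
  Alerts: 0.09 × 0.07 = 0.0063
  Work: 0.2125 × 0.055 = 0.0116875
Normalizing constant = 0.0325325.
Largest term belongs to Work, so Work is most probable.

Work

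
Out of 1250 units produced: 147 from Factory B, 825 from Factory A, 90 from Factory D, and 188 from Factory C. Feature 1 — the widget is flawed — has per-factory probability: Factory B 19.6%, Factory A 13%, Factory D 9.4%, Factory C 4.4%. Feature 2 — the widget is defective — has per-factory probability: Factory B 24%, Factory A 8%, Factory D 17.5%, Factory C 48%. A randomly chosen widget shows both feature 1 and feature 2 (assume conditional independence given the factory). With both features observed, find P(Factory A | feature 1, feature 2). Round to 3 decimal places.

Unnormalized posteriors (prior × likelihood):
  Factory B: 0.1176 × 0.196 × 0.24 = 0.005531904
  Factory A: 0.66 × 0.13 × 0.08 = 0.006864
  Factory D: 0.072 × 0.094 × 0.175 = 0.0011844
  Factory C: 0.1504 × 0.044 × 0.48 = 0.003176448
Total = 0.016756752.
P(Factory A | evidence) = 0.006864 / 0.016756752 ≈ 0.410.

0.410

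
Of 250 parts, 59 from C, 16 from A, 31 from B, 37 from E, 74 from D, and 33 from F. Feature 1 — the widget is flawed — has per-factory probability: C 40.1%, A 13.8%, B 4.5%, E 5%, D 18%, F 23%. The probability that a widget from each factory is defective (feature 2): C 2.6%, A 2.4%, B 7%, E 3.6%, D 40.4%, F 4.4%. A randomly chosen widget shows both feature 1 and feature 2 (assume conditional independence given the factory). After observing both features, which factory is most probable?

By Bayes' rule, posterior ∝ prior × likelihood:
  C: 0.236 × 0.401 × 0.026 = 0.002460536
  A: 0.064 × 0.138 × 0.024 = 0.000211968
  B: 0.124 × 0.045 × 0.07 = 0.0003906
  E: 0.148 × 0.05 × 0.036 = 0.0002664
  D: 0.296 × 0.18 × 0.404 = 0.02152512
  F: 0.132 × 0.23 × 0.044 = 0.00133584
Total = 0.026190464.
Largest term belongs to D, so D is most probable.

D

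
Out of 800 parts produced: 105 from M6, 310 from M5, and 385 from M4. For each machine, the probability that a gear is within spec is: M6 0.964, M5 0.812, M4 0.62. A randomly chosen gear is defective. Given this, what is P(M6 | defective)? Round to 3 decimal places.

0.018

Taking complements, P(defective | each) = M6 0.036, M5 0.188, M4 0.38.
Compute prior × likelihood for every hypothesis:
  M6: 0.13125 × 0.036 = 0.004725
  M5: 0.3875 × 0.188 = 0.07285
  M4: 0.48125 × 0.38 = 0.182875
Sum = 0.26045.
P(M6 | evidence) = 0.004725 / 0.26045 ≈ 0.018.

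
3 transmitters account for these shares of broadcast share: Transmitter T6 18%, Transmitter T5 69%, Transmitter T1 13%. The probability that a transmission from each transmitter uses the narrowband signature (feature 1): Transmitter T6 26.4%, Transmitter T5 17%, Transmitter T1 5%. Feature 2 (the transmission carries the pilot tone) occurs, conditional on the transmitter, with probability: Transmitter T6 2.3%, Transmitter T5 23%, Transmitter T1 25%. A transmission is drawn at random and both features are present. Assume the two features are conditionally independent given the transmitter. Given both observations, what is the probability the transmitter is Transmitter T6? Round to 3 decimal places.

0.037

Compute prior × likelihood for every hypothesis:
  Transmitter T6: 0.18 × 0.264 × 0.023 = 0.00109296
  Transmitter T5: 0.69 × 0.17 × 0.23 = 0.026979
  Transmitter T1: 0.13 × 0.05 × 0.25 = 0.001625
Total = 0.02969696.
P(Transmitter T6 | evidence) = 0.00109296 / 0.02969696 ≈ 0.037.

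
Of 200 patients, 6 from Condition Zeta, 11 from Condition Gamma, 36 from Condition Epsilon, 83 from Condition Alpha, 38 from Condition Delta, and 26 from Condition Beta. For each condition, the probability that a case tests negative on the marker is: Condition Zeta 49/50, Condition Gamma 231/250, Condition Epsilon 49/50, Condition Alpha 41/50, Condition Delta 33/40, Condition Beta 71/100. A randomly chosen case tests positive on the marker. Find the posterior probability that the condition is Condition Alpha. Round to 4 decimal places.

Taking complements, P(marker-positive | each) = Condition Zeta 0.02, Condition Gamma 0.076, Condition Epsilon 0.02, Condition Alpha 0.18, Condition Delta 0.175, Condition Beta 0.29.
By Bayes' rule, posterior ∝ prior × likelihood:
  Condition Zeta: 0.03 × 0.02 = 0.0006
  Condition Gamma: 0.055 × 0.076 = 0.00418
  Condition Epsilon: 0.18 × 0.02 = 0.0036
  Condition Alpha: 0.415 × 0.18 = 0.0747
  Condition Delta: 0.19 × 0.175 = 0.03325
  Condition Beta: 0.13 × 0.29 = 0.0377
Sum = 0.15403.
P(Condition Alpha | evidence) = 0.0747 / 0.15403 ≈ 0.4850.

0.4850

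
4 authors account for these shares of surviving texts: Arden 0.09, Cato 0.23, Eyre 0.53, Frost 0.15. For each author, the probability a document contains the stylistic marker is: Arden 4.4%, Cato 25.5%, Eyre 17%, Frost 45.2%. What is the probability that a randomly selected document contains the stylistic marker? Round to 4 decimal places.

By Bayes' rule, posterior ∝ prior × likelihood:
  Arden: 0.09 × 0.044 = 0.00396
  Cato: 0.23 × 0.255 = 0.05865
  Eyre: 0.53 × 0.17 = 0.0901
  Frost: 0.15 × 0.452 = 0.0678
P(marker) = 0.00396 + 0.05865 + 0.0901 + 0.0678 = 0.22051 → 0.2205.

0.2205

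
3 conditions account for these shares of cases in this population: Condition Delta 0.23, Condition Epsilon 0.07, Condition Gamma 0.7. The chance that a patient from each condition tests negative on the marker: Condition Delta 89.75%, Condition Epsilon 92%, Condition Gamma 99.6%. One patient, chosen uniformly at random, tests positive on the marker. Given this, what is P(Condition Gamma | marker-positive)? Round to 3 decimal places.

0.088

Taking complements, P(marker-positive | each) = Condition Delta 0.1025, Condition Epsilon 0.08, Condition Gamma 0.004.
Compute prior × likelihood for every hypothesis:
  Condition Delta: 0.23 × 0.1025 = 0.023575
  Condition Epsilon: 0.07 × 0.08 = 0.0056
  Condition Gamma: 0.7 × 0.004 = 0.0028
Total = 0.031975.
P(Condition Gamma | evidence) = 0.0028 / 0.031975 ≈ 0.088.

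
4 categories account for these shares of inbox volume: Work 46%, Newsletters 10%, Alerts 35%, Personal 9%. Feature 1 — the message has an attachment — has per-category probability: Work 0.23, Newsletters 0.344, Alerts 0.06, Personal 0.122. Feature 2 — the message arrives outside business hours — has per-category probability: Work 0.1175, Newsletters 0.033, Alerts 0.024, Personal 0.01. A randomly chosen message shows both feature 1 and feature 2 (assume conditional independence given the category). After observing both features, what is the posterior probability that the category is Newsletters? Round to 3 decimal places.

0.080

Unnormalized posteriors (prior × likelihood):
  Work: 0.46 × 0.23 × 0.1175 = 0.0124315
  Newsletters: 0.1 × 0.344 × 0.033 = 0.0011352
  Alerts: 0.35 × 0.06 × 0.024 = 0.000504
  Personal: 0.09 × 0.122 × 0.01 = 0.0001098
Sum = 0.0141805.
P(Newsletters | evidence) = 0.0011352 / 0.0141805 ≈ 0.080.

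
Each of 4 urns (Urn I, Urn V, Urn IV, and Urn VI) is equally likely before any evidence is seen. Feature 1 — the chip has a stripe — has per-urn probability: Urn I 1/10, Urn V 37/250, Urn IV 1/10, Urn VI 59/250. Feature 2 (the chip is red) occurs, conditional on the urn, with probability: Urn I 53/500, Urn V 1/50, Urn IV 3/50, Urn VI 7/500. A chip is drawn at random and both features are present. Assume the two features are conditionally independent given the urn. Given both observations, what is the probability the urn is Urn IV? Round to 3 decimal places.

0.262

With a uniform prior (1/4 each), posterior ∝ likelihood:
  Urn I: 0.1 × 0.106 = 0.0106
  Urn V: 0.148 × 0.02 = 0.00296
  Urn IV: 0.1 × 0.06 = 0.006
  Urn VI: 0.236 × 0.014 = 0.003304
Normalizing constant = 0.022864.
P(Urn IV | evidence) = 0.006 / 0.022864 ≈ 0.262.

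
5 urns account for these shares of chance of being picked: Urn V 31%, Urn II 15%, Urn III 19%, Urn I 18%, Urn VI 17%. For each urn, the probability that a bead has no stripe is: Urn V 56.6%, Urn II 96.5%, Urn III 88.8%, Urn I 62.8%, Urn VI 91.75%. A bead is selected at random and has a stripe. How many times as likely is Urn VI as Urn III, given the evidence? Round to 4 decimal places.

0.6591

Taking complements, P(striped | each) = Urn V 0.434, Urn II 0.035, Urn III 0.112, Urn I 0.372, Urn VI 0.0825.
By Bayes' rule, posterior ∝ prior × likelihood:
  Urn V: 0.31 × 0.434 = 0.13454
  Urn II: 0.15 × 0.035 = 0.00525
  Urn III: 0.19 × 0.112 = 0.02128
  Urn I: 0.18 × 0.372 = 0.06696
  Urn VI: 0.17 × 0.0825 = 0.014025
Sum = 0.242055.
The ratio is 0.014025 / 0.02128 (the normalizer cancels) = 0.6591.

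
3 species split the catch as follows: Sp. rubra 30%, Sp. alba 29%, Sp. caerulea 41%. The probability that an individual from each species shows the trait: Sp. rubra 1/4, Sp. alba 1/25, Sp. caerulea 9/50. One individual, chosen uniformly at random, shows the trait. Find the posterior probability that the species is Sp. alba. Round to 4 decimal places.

Prior × likelihood for each hypothesis:
  Sp. rubra: 0.3 × 0.25 = 0.075
  Sp. alba: 0.29 × 0.04 = 0.0116
  Sp. caerulea: 0.41 × 0.18 = 0.0738
Total = 0.1604.
P(Sp. alba | evidence) = 0.0116 / 0.1604 ≈ 0.0723.

0.0723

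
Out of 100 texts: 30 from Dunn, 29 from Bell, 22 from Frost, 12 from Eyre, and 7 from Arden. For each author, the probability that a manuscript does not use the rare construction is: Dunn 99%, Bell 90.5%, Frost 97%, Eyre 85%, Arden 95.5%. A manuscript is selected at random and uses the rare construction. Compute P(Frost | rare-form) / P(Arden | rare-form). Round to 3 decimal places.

2.095

Taking complements, P(rare-form | each) = Dunn 0.01, Bell 0.095, Frost 0.03, Eyre 0.15, Arden 0.045.
By Bayes' rule, posterior ∝ prior × likelihood:
  Dunn: 0.3 × 0.01 = 0.003
  Bell: 0.29 × 0.095 = 0.02755
  Frost: 0.22 × 0.03 = 0.0066
  Eyre: 0.12 × 0.15 = 0.018
  Arden: 0.07 × 0.045 = 0.00315
Total = 0.0583.
The ratio is 0.0066 / 0.00315 (the normalizer cancels) = 2.095.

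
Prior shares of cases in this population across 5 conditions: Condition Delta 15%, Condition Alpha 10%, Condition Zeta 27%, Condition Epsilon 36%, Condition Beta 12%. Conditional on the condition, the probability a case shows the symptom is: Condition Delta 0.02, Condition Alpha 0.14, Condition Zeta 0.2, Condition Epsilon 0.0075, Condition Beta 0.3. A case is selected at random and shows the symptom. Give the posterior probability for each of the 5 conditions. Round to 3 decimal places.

Condition Delta 0.027, Condition Alpha 0.128, Condition Zeta 0.492, Condition Epsilon 0.025, Condition Beta 0.328

By Bayes' rule, posterior ∝ prior × likelihood:
  Condition Delta: 0.15 × 0.02 = 0.003
  Condition Alpha: 0.1 × 0.14 = 0.014
  Condition Zeta: 0.27 × 0.2 = 0.054
  Condition Epsilon: 0.36 × 0.0075 = 0.0027
  Condition Beta: 0.12 × 0.3 = 0.036
Total = 0.1097.
P(Condition Delta | symptomatic) = 0.003/0.1097 ≈ 0.027
P(Condition Alpha | symptomatic) = 0.014/0.1097 ≈ 0.128
P(Condition Zeta | symptomatic) = 0.054/0.1097 ≈ 0.492
P(Condition Epsilon | symptomatic) = 0.0027/0.1097 ≈ 0.025
P(Condition Beta | symptomatic) = 0.036/0.1097 ≈ 0.328
(Check: 0.027+0.128+0.492+0.025+0.328 = 1.000.)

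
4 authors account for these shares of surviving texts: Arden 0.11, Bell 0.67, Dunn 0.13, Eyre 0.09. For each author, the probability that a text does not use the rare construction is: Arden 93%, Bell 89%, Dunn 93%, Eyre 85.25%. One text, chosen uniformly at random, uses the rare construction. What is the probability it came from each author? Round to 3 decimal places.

Taking complements, P(rare-form | each) = Arden 0.07, Bell 0.11, Dunn 0.07, Eyre 0.1475.
Unnormalized posteriors (prior × likelihood):
  Arden: 0.11 × 0.07 = 0.0077
  Bell: 0.67 × 0.11 = 0.0737
  Dunn: 0.13 × 0.07 = 0.0091
  Eyre: 0.09 × 0.1475 = 0.013275
Normalizing constant = 0.103775.
P(Arden | rare-form) = 0.0077/0.103775 ≈ 0.074
P(Bell | rare-form) = 0.0737/0.103775 ≈ 0.710
P(Dunn | rare-form) = 0.0091/0.103775 ≈ 0.088
P(Eyre | rare-form) = 0.013275/0.103775 ≈ 0.128
(Check: 0.074+0.710+0.088+0.128 = 1.000.)

Arden 0.074, Bell 0.710, Dunn 0.088, Eyre 0.128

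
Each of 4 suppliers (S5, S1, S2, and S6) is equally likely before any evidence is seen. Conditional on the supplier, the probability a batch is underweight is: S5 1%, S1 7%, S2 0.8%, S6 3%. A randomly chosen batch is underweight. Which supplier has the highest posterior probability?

S1

Since the prior is uniform, the posterior is proportional to the likelihood:
  S5: 0.01
  S1: 0.07
  S2: 0.008
  S6: 0.03
Sum = 0.118.
Largest term belongs to S1, so S1 is most probable.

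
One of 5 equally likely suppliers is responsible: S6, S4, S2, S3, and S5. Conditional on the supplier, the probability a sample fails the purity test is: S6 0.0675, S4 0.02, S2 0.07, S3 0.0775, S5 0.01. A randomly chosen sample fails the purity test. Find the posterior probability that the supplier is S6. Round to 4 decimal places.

Since the prior is uniform, the posterior is proportional to the likelihood:
  S6: 0.0675
  S4: 0.02
  S2: 0.07
  S3: 0.0775
  S5: 0.01
Sum = 0.245.
P(S6 | evidence) = 0.0675 / 0.245 ≈ 0.2755.

0.2755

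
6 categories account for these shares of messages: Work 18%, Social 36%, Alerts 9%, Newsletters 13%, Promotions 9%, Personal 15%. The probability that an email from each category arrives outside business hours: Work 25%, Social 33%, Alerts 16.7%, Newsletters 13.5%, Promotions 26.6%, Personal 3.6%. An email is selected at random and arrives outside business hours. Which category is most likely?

Prior × likelihood for each hypothesis:
  Work: 0.18 × 0.25 = 0.045
  Social: 0.36 × 0.33 = 0.1188
  Alerts: 0.09 × 0.167 = 0.01503
  Newsletters: 0.13 × 0.135 = 0.01755
  Promotions: 0.09 × 0.266 = 0.02394
  Personal: 0.15 × 0.036 = 0.0054
Total = 0.22572.
Largest term belongs to Social, so Social is most probable.

Social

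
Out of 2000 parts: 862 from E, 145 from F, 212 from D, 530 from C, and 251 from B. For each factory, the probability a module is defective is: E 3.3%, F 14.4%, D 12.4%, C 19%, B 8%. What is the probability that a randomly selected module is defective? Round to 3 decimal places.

Compute prior × likelihood for every hypothesis:
  E: 0.431 × 0.033 = 0.014223
  F: 0.0725 × 0.144 = 0.01044
  D: 0.106 × 0.124 = 0.013144
  C: 0.265 × 0.19 = 0.05035
  B: 0.1255 × 0.08 = 0.01004
P(defective) = 0.014223 + 0.01044 + 0.013144 + 0.05035 + 0.01004 = 0.098197 → 0.098.

0.098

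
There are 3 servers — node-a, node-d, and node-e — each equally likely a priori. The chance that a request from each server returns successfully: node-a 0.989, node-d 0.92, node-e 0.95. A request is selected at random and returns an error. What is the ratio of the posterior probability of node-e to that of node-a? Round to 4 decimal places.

4.5455

Taking complements, P(error | each) = node-a 0.011, node-d 0.08, node-e 0.05.
Since the prior is uniform, the posterior is proportional to the likelihood:
  node-a: 0.011
  node-d: 0.08
  node-e: 0.05
Total = 0.141.
The ratio is 0.05 / 0.011 (the normalizer cancels) = 4.5455.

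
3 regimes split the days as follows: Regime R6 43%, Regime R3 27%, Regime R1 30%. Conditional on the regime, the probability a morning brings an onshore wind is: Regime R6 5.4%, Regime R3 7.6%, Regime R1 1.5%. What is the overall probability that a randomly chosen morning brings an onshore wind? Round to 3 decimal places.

0.048

By Bayes' rule, posterior ∝ prior × likelihood:
  Regime R6: 0.43 × 0.054 = 0.02322
  Regime R3: 0.27 × 0.076 = 0.02052
  Regime R1: 0.3 × 0.015 = 0.0045
P(onshore) = 0.02322 + 0.02052 + 0.0045 = 0.04824 → 0.048.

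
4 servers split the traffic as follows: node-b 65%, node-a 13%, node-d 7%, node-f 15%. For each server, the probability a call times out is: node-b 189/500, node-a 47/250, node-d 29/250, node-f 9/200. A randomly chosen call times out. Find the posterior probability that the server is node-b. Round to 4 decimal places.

0.8621

Unnormalized posteriors (prior × likelihood):
  node-b: 0.65 × 0.378 = 0.2457
  node-a: 0.13 × 0.188 = 0.02444
  node-d: 0.07 × 0.116 = 0.00812
  node-f: 0.15 × 0.045 = 0.00675
Normalizing constant = 0.28501.
P(node-b | evidence) = 0.2457 / 0.28501 ≈ 0.8621.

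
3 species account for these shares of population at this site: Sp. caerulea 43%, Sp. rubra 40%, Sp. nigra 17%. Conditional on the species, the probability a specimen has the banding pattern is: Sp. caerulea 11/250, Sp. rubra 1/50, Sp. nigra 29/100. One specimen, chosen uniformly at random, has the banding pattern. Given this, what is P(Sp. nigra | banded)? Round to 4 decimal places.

0.6468

Unnormalized posteriors (prior × likelihood):
  Sp. caerulea: 0.43 × 0.044 = 0.01892
  Sp. rubra: 0.4 × 0.02 = 0.008
  Sp. nigra: 0.17 × 0.29 = 0.0493
Total = 0.07622.
P(Sp. nigra | evidence) = 0.0493 / 0.07622 ≈ 0.6468.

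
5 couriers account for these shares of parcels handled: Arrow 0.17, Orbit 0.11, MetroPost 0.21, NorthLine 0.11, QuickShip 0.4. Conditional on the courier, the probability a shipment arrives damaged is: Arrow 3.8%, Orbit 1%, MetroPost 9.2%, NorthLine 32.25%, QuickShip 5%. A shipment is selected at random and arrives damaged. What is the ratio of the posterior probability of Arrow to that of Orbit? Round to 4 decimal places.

Unnormalized posteriors (prior × likelihood):
  Arrow: 0.17 × 0.038 = 0.00646
  Orbit: 0.11 × 0.01 = 0.0011
  MetroPost: 0.21 × 0.092 = 0.01932
  NorthLine: 0.11 × 0.3225 = 0.035475
  QuickShip: 0.4 × 0.05 = 0.02
Total = 0.082355.
The ratio is 0.00646 / 0.0011 (the normalizer cancels) = 5.8727.

5.8727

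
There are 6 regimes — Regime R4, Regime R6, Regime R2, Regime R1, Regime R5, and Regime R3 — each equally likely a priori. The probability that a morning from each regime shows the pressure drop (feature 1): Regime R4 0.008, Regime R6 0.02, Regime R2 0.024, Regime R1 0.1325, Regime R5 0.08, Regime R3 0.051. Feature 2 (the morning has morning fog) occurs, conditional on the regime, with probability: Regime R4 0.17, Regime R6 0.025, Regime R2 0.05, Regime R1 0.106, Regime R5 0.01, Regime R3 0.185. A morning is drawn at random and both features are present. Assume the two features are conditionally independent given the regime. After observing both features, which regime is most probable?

Regime R1

Since the prior is uniform, the posterior is proportional to the likelihood:
  Regime R4: 0.008 × 0.17 = 0.00136
  Regime R6: 0.02 × 0.025 = 0.0005
  Regime R2: 0.024 × 0.05 = 0.0012
  Regime R1: 0.1325 × 0.106 = 0.014045
  Regime R5: 0.08 × 0.01 = 0.0008
  Regime R3: 0.051 × 0.185 = 0.009435
Total = 0.02734.
Largest term belongs to Regime R1, so Regime R1 is most probable.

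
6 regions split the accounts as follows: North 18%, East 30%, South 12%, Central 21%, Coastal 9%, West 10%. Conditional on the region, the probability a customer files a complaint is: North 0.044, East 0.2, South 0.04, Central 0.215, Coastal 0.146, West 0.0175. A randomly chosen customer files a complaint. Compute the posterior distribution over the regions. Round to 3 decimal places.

Prior × likelihood for each hypothesis:
  North: 0.18 × 0.044 = 0.00792
  East: 0.3 × 0.2 = 0.06
  South: 0.12 × 0.04 = 0.0048
  Central: 0.21 × 0.215 = 0.04515
  Coastal: 0.09 × 0.146 = 0.01314
  West: 0.1 × 0.0175 = 0.00175
Sum = 0.13276.
P(North | complaint) = 0.00792/0.13276 ≈ 0.060
P(East | complaint) = 0.06/0.13276 ≈ 0.452
P(South | complaint) = 0.0048/0.13276 ≈ 0.036
P(Central | complaint) = 0.04515/0.13276 ≈ 0.340
P(Coastal | complaint) = 0.01314/0.13276 ≈ 0.099
P(West | complaint) = 0.00175/0.13276 ≈ 0.013

North 0.060, East 0.452, South 0.036, Central 0.340, Coastal 0.099, West 0.013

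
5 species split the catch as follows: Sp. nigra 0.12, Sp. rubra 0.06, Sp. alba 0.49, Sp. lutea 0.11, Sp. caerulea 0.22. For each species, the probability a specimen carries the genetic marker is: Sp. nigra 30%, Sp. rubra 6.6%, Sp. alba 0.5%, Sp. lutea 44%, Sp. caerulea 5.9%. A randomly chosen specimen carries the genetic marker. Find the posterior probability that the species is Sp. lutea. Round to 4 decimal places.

0.4663

Prior × likelihood for each hypothesis:
  Sp. nigra: 0.12 × 0.3 = 0.036
  Sp. rubra: 0.06 × 0.066 = 0.00396
  Sp. alba: 0.49 × 0.005 = 0.00245
  Sp. lutea: 0.11 × 0.44 = 0.0484
  Sp. caerulea: 0.22 × 0.059 = 0.01298
Normalizing constant = 0.10379.
P(Sp. lutea | evidence) = 0.0484 / 0.10379 ≈ 0.4663.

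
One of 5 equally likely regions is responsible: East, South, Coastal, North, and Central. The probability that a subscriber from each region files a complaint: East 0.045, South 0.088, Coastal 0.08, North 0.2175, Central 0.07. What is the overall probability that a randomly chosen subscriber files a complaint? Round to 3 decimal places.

With a uniform prior (1/5 each), posterior ∝ likelihood:
  East: 0.045
  South: 0.088
  Coastal: 0.08
  North: 0.2175
  Central: 0.07
P(complaint) = (1/5) × (0.045 + 0.088 + 0.08 + 0.2175 + 0.07) = 0.5005/5 ≈ 0.100.

0.100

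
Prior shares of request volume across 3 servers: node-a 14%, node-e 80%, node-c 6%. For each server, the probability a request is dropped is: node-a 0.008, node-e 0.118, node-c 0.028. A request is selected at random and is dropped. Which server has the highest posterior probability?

Compute prior × likelihood for every hypothesis:
  node-a: 0.14 × 0.008 = 0.00112
  node-e: 0.8 × 0.118 = 0.0944
  node-c: 0.06 × 0.028 = 0.00168
Total = 0.0972.
Largest term belongs to node-e, so node-e is most probable.

node-e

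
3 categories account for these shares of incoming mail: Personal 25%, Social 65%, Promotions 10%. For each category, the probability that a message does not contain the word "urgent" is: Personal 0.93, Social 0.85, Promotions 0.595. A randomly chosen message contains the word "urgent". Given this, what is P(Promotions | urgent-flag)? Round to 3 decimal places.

Taking complements, P(urgent-flag | each) = Personal 0.07, Social 0.15, Promotions 0.405.
Compute prior × likelihood for every hypothesis:
  Personal: 0.25 × 0.07 = 0.0175
  Social: 0.65 × 0.15 = 0.0975
  Promotions: 0.1 × 0.405 = 0.0405
Total = 0.1555.
P(Promotions | evidence) = 0.0405 / 0.1555 ≈ 0.260.

0.260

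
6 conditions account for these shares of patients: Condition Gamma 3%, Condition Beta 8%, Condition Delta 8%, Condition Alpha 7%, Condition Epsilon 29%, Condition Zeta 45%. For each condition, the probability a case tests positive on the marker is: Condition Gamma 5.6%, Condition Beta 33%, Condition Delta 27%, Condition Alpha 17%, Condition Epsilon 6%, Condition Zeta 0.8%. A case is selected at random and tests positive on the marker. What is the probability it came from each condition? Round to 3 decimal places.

Condition Gamma 0.020, Condition Beta 0.320, Condition Delta 0.262, Condition Alpha 0.144, Condition Epsilon 0.211, Condition Zeta 0.044

By Bayes' rule, posterior ∝ prior × likelihood:
  Condition Gamma: 0.03 × 0.056 = 0.00168
  Condition Beta: 0.08 × 0.33 = 0.0264
  Condition Delta: 0.08 × 0.27 = 0.0216
  Condition Alpha: 0.07 × 0.17 = 0.0119
  Condition Epsilon: 0.29 × 0.06 = 0.0174
  Condition Zeta: 0.45 × 0.008 = 0.0036
Sum = 0.08258.
P(Condition Gamma | marker-positive) = 0.00168/0.08258 ≈ 0.020
P(Condition Beta | marker-positive) = 0.0264/0.08258 ≈ 0.320
P(Condition Delta | marker-positive) = 0.0216/0.08258 ≈ 0.262
P(Condition Alpha | marker-positive) = 0.0119/0.08258 ≈ 0.144
P(Condition Epsilon | marker-positive) = 0.0174/0.08258 ≈ 0.211
P(Condition Zeta | marker-positive) = 0.0036/0.08258 ≈ 0.044
(Check: 0.020+0.320+0.262+0.144+0.211+0.044 = 1.001.)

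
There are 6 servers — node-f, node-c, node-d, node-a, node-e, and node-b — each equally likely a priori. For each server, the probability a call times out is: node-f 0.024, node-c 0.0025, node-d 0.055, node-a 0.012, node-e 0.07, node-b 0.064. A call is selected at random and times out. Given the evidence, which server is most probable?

Since the prior is uniform, the posterior is proportional to the likelihood:
  node-f: 0.024
  node-c: 0.0025
  node-d: 0.055
  node-a: 0.012
  node-e: 0.07
  node-b: 0.064
Sum = 0.2275.
Largest term belongs to node-e, so node-e is most probable.

node-e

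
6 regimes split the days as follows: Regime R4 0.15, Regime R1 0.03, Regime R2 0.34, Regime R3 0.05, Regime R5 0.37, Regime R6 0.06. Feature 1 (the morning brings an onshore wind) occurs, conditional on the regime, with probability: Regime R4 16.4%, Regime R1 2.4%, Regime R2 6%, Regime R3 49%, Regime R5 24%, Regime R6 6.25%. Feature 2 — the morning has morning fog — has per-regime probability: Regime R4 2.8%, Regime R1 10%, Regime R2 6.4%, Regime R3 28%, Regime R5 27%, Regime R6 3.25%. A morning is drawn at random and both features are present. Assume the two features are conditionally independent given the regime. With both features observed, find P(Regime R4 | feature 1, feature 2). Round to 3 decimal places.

By Bayes' rule, posterior ∝ prior × likelihood:
  Regime R4: 0.15 × 0.164 × 0.028 = 0.0006888
  Regime R1: 0.03 × 0.024 × 0.1 = 0.000072
  Regime R2: 0.34 × 0.06 × 0.064 = 0.0013056
  Regime R3: 0.05 × 0.49 × 0.28 = 0.00686
  Regime R5: 0.37 × 0.24 × 0.27 = 0.023976
  Regime R6: 0.06 × 0.0625 × 0.0325 = 0.000121875
Normalizing constant = 0.033024275.
P(Regime R4 | evidence) = 0.0006888 / 0.033024275 ≈ 0.021.

0.021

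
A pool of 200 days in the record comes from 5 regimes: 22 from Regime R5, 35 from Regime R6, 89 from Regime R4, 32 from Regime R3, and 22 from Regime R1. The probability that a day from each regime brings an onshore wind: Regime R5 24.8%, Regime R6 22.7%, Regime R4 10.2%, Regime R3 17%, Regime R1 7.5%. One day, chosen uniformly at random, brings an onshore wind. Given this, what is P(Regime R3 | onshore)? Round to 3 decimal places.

Compute prior × likelihood for every hypothesis:
  Regime R5: 0.11 × 0.248 = 0.02728
  Regime R6: 0.175 × 0.227 = 0.039725
  Regime R4: 0.445 × 0.102 = 0.04539
  Regime R3: 0.16 × 0.17 = 0.0272
  Regime R1: 0.11 × 0.075 = 0.00825
Total = 0.147845.
P(Regime R3 | evidence) = 0.0272 / 0.147845 ≈ 0.184.

0.184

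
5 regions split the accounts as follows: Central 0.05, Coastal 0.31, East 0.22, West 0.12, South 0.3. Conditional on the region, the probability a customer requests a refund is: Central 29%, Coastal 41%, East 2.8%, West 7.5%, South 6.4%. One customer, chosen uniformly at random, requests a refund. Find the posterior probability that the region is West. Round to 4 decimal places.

0.0511

Unnormalized posteriors (prior × likelihood):
  Central: 0.05 × 0.29 = 0.0145
  Coastal: 0.31 × 0.41 = 0.1271
  East: 0.22 × 0.028 = 0.00616
  West: 0.12 × 0.075 = 0.009
  South: 0.3 × 0.064 = 0.0192
Normalizing constant = 0.17596.
P(West | evidence) = 0.009 / 0.17596 ≈ 0.0511.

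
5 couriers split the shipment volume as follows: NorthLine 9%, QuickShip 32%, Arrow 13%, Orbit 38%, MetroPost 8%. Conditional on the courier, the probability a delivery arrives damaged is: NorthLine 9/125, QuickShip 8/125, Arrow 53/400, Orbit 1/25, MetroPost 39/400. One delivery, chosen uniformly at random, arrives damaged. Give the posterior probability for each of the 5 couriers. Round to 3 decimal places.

Unnormalized posteriors (prior × likelihood):
  NorthLine: 0.09 × 0.072 = 0.00648
  QuickShip: 0.32 × 0.064 = 0.02048
  Arrow: 0.13 × 0.1325 = 0.017225
  Orbit: 0.38 × 0.04 = 0.0152
  MetroPost: 0.08 × 0.0975 = 0.0078
Total = 0.067185.
P(NorthLine | damaged) = 0.00648/0.067185 ≈ 0.096
P(QuickShip | damaged) = 0.02048/0.067185 ≈ 0.305
P(Arrow | damaged) = 0.017225/0.067185 ≈ 0.256
P(Orbit | damaged) = 0.0152/0.067185 ≈ 0.226
P(MetroPost | damaged) = 0.0078/0.067185 ≈ 0.116
(Check: 0.096+0.305+0.256+0.226+0.116 = 0.999.)

NorthLine 0.096, QuickShip 0.305, Arrow 0.256, Orbit 0.226, MetroPost 0.116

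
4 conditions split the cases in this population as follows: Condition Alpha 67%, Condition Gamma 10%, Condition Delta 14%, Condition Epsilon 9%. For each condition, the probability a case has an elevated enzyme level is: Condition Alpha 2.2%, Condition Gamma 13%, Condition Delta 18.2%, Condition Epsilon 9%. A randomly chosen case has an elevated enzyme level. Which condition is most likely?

Condition Delta

Prior × likelihood for each hypothesis:
  Condition Alpha: 0.67 × 0.022 = 0.01474
  Condition Gamma: 0.1 × 0.13 = 0.013
  Condition Delta: 0.14 × 0.182 = 0.02548
  Condition Epsilon: 0.09 × 0.09 = 0.0081
Normalizing constant = 0.06132.
Largest term belongs to Condition Delta, so Condition Delta is most probable.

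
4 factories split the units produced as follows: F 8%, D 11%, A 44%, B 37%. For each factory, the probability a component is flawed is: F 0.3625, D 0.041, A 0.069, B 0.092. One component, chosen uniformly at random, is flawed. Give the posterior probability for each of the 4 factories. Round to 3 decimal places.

F 0.296, D 0.046, A 0.310, B 0.348

By Bayes' rule, posterior ∝ prior × likelihood:
  F: 0.08 × 0.3625 = 0.029
  D: 0.11 × 0.041 = 0.00451
  A: 0.44 × 0.069 = 0.03036
  B: 0.37 × 0.092 = 0.03404
Normalizing constant = 0.09791.
P(F | flawed) = 0.029/0.09791 ≈ 0.296
P(D | flawed) = 0.00451/0.09791 ≈ 0.046
P(A | flawed) = 0.03036/0.09791 ≈ 0.310
P(B | flawed) = 0.03404/0.09791 ≈ 0.348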